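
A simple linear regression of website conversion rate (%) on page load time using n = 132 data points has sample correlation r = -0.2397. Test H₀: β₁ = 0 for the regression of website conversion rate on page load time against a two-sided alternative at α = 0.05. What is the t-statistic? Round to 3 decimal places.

t = -2.815

t = r·√(n − 2)/√(1 − r²) = -0.2397·√130/√0.942544 = -2.815.
df = n − 2 = 130.
Two-sided p ≈ 0.0056, which is < 0.05, so reject H₀.
There is evidence of a linear association between page load time and website conversion rate.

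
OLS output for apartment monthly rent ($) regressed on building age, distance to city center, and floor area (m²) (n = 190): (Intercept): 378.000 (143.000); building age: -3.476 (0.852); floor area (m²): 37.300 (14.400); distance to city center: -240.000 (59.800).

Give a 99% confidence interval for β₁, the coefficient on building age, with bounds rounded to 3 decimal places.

Read off: b = -3.476, SE = 0.852 for building age.
df = n − k − 1 = 190 − 3 − 1 = 186.
t* = t_{0.005, 186} = 2.60252.
Margin = t* × SE = 2.60252 × 0.852 = 2.21735.
CI: -3.476 ± 2.21735 → (-5.693, -1.259).

(-5.693, -1.259)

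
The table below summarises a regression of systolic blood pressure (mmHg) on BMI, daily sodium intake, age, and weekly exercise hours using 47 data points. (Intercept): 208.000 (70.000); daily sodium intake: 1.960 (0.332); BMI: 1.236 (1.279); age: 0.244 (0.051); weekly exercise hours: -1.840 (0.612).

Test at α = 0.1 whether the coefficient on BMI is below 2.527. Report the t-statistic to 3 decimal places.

Read off: b = 1.236, SE = 1.279 for BMI.
H₀: β₁ = 2.527 vs H₁: β₁ < 2.527.
t = (1.236 − 2.527) / 1.279 = -1.009.
df = n − k − 1 = 47 − 4 − 1 = 42.
One-sided p ≈ 0.1593, which is ≥ 0.1, so fail to reject H₀.
The data do not give significant evidence that the true slope on BMI is below 2.527 mmHg per unit, holding the other predictors fixed.

t = -1.009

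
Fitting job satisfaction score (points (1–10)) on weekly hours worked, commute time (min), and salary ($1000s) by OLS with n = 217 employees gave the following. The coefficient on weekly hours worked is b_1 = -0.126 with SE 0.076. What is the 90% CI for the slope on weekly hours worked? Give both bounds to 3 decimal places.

(-0.252, 0.000)

df = n − k − 1 = 217 − 3 − 1 = 213.
t* = t_{0.05, 213} = 1.652039.
Margin = t* × SE = 1.652039 × 0.076 = 0.12555.
CI: -0.126 ± 0.12555 → (-0.252, 0.000).
With 90% confidence, each one-unit increase in weekly hours worked is associated with a change of between -0.252 and 0.000 points (1–10) in job satisfaction score, holding the other predictors fixed.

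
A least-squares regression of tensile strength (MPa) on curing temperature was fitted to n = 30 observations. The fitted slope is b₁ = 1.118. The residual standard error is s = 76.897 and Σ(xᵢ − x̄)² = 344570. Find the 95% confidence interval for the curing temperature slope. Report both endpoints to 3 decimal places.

(0.850, 1.386)

SE(b₁) = s/√Sₓₓ = 76.897/√344570 = 0.131.
df = n − 2 = 28.
t* = t_{0.025, 28} = 2.048407.
Margin = t* × SE = 2.048407 × 0.131 = 0.26834.
CI: 1.118 ± 0.26834 → (0.850, 1.386).
With 95% confidence, each one-unit increase in curing temperature is associated with a change of between 0.850 and 1.386 MPa in tensile strength.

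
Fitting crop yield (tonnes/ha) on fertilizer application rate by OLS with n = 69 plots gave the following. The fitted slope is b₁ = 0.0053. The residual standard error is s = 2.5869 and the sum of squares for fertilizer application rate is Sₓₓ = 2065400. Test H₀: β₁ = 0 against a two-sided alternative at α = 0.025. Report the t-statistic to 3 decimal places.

t = 2.944

SE(b₁) = s/√Sₓₓ = 2.5869/√2065400 = 0.00180002.
t = 0.0053 / 0.00180002 = 2.944.
df = n − 2 = 67.
Two-sided p ≈ 0.0044, which is < 0.025, so reject H₀.
There is evidence that fertilizer application rate is associated with crop yield.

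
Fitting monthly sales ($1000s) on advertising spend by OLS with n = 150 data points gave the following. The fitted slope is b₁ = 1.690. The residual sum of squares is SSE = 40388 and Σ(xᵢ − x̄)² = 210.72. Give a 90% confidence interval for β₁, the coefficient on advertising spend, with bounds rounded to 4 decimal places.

(-0.1936, 3.5736)

MSE = SSE/(n − 2) = 40388/148 = 272.892.
SE(b₁) = √(MSE/Sₓₓ) = √(272.892/210.72) = 1.138.
df = n − 2 = 148.
t* = t_{0.05, 148} = 1.655215.
Margin = t* × SE = 1.655215 × 1.138 = 1.883635.
CI: 1.690 ± 1.883635 → (-0.1936, 3.5736).
With 90% confidence, each one-unit increase in advertising spend is associated with a change of between -0.1936 and 3.5736 $1000s in monthly sales.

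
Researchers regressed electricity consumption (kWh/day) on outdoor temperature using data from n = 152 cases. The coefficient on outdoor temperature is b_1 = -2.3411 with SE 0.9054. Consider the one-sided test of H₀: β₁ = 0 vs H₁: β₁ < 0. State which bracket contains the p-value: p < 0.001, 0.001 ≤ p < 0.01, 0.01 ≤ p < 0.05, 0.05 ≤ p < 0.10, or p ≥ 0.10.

0.001 ≤ p < 0.01

t = -2.3411 / 0.9054 = -2.586.
df = n − 2 = 152 − 2 = 150.
One-sided p = P(T_{150} < t) ≈ 0.0053.
So 0.001 ≤ p < 0.01.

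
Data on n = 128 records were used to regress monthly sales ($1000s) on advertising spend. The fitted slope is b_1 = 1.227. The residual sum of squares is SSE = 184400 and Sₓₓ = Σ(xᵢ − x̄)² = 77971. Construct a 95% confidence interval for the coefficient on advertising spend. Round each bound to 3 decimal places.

(0.956, 1.498)

MSE = SSE/(n − 2) = 184400/126 = 1463.49.
SE(b_1) = √(MSE/Sₓₓ) = √(1463.49/77971) = 0.137003.
df = n − 2 = 126.
t* = t_{0.025, 126} = 1.978971.
Margin = t* × SE = 1.978971 × 0.137003 = 0.27112.
CI: 1.227 ± 0.27112 → (0.956, 1.498).
With 95% confidence, each one-unit increase in advertising spend is associated with a change of between 0.956 and 1.498 $1000s in monthly sales.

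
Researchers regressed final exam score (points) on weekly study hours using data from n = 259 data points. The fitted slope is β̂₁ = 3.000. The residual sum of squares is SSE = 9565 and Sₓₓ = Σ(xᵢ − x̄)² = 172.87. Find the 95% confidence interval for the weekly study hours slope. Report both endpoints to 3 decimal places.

MSE = SSE/(n − 2) = 9565/257 = 37.2179.
SE(β̂₁) = √(MSE/Sₓₓ) = √(37.2179/172.87) = 0.463998.
df = n − 2 = 257.
t* = t_{0.025, 257} = 1.969237.
Margin = t* × SE = 1.969237 × 0.463998 = 0.91372.
CI: 3.000 ± 0.91372 → (2.086, 3.914).
With 95% confidence, each one-unit increase in weekly study hours is associated with a change of between 2.086 and 3.914 points in final exam score.

(2.086, 3.914)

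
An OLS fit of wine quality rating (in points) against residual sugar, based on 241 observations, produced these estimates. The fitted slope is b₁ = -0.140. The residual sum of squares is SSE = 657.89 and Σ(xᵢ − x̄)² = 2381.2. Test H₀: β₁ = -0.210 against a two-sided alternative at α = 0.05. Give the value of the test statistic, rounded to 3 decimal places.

t = 2.059

MSE = SSE/(n − 2) = 657.89/239 = 2.75268.
SE(b₁) = √(MSE/Sₓₓ) = √(2.75268/2381.2) = 0.0340001.
t = (-0.140 − (-0.210)) / 0.0340001 = 2.059.
df = n − 2 = 239.
Two-sided p ≈ 0.0406, which is < 0.05, so reject H₀.
There is evidence that the true slope on residual sugar differs from -0.210 points per unit.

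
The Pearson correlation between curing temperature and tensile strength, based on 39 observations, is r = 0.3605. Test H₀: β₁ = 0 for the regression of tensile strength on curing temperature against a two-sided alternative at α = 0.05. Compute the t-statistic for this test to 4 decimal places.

t = r·√(n − 2)/√(1 − r²) = 0.3605·√37/√0.87004 = 2.3509.
df = n − 2 = 37.
Two-sided p ≈ 0.0242, which is < 0.05, so reject H₀.
There is evidence of a linear association between curing temperature and tensile strength.

t = 2.3509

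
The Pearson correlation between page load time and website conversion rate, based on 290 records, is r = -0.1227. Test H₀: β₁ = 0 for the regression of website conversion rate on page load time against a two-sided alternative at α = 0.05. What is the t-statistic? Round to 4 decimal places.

t = -2.0981

t = r·√(n − 2)/√(1 − r²) = -0.1227·√288/√0.984945 = -2.0981.
df = n − 2 = 288.
Two-sided p ≈ 0.0368, which is < 0.05, so reject H₀.
There is evidence of a linear association between page load time and website conversion rate.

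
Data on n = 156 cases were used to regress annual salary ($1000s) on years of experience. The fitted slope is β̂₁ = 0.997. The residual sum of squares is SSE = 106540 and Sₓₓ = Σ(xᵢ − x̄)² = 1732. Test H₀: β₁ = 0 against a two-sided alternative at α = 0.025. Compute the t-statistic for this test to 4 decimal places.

t = 1.5775

MSE = SSE/(n − 2) = 106540/154 = 691.818.
SE(β̂₁) = √(MSE/Sₓₓ) = √(691.818/1732) = 0.632007.
t = 0.997 / 0.632007 = 1.5775.
df = n − 2 = 154.
Two-sided p ≈ 0.1167, which is ≥ 0.025, so fail to reject H₀.
The data do not give significant evidence of an association between years of experience and annual salary.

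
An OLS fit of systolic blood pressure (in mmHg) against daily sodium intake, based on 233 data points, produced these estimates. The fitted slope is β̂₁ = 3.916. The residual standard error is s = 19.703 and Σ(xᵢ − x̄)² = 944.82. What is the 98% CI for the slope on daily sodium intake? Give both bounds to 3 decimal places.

SE(β̂₁) = s/√Sₓₓ = 19.703/√944.82 = 0.641.
df = n − 2 = 231.
t* = t_{0.01, 231} = 2.342599.
Margin = t* × SE = 2.342599 × 0.641 = 1.50161.
CI: 3.916 ± 1.50161 → (2.414, 5.418).
With 98% confidence, each one-unit increase in daily sodium intake is associated with a change of between 2.414 and 5.418 mmHg in systolic blood pressure.

(2.414, 5.418)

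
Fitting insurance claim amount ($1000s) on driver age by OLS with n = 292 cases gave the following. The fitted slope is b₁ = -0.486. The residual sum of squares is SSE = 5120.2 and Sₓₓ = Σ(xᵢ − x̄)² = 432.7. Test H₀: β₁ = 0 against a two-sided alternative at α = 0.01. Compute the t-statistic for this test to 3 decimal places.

MSE = SSE/(n − 2) = 5120.2/290 = 17.6559.
SE(b₁) = √(MSE/Sₓₓ) = √(17.6559/432.7) = 0.202.
t = -0.486 / 0.202 = -2.406.
df = n − 2 = 290.
Two-sided p ≈ 0.0168, which is ≥ 0.01, so fail to reject H₀.
The data do not give significant evidence of an association between driver age and insurance claim amount.

t = -2.406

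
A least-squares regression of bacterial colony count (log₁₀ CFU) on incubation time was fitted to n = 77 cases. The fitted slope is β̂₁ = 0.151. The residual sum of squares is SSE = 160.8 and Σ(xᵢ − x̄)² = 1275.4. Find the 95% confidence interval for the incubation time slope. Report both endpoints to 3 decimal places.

(0.069, 0.233)

MSE = SSE/(n − 2) = 160.8/75 = 2.144.
SE(β̂₁) = √(MSE/Sₓₓ) = √(2.144/1275.4) = 0.0410005.
df = n − 2 = 75.
t* = t_{0.025, 75} = 1.992102.
Margin = t* × SE = 1.992102 × 0.0410005 = 0.08168.
CI: 0.151 ± 0.08168 → (0.069, 0.233).
With 95% confidence, each one-unit increase in incubation time is associated with a change of between 0.069 and 0.233 log₁₀ CFU in bacterial colony count.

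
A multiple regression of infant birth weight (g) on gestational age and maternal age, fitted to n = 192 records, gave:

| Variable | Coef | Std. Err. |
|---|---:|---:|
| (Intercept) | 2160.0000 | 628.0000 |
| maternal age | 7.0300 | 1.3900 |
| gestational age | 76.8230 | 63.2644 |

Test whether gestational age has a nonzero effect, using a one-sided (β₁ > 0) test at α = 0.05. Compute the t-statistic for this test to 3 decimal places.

Read off: b = 76.8230, SE = 63.2644 for gestational age.
H₀: β₁ = 0 vs H₁: β₁ > 0.
t = 76.8230 / 63.2644 = 1.214.
df = n − k − 1 = 192 − 2 − 1 = 189.
One-sided p ≈ 0.1131, which is ≥ 0.05, so fail to reject H₀.
The data do not give significant evidence that the true slope on gestational age is positive, holding the other predictors fixed.

t = 1.214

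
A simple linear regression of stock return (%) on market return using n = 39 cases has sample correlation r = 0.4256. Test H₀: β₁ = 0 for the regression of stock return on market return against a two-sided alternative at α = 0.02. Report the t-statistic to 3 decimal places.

t = r·√(n − 2)/√(1 − r²) = 0.4256·√37/√0.818865 = 2.861.
df = n − 2 = 37.
Two-sided p ≈ 0.0069, which is < 0.02, so reject H₀.
There is evidence of a linear association between market return and stock return.

t = 2.861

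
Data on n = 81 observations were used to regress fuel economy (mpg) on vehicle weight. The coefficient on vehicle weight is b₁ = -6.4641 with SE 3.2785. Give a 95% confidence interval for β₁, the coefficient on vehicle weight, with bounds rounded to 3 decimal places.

df = n − 2 = 81 − 2 = 79.
t* = t_{0.025, 79} = 1.99045.
Margin = t* × SE = 1.99045 × 3.2785 = 6.52569.
CI: -6.4641 ± 6.52569 → (-12.990, 0.062).
With 95% confidence, each one-unit increase in vehicle weight is associated with a change of between -12.990 and 0.062 mpg in fuel economy.

(-12.990, 0.062)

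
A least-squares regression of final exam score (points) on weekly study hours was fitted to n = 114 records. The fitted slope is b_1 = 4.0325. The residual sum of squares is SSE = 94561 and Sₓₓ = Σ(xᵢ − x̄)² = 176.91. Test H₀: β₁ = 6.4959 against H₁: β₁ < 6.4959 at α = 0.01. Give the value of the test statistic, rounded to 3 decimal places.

t = -1.128

MSE = SSE/(n − 2) = 94561/112 = 844.295.
SE(b_1) = √(MSE/Sₓₓ) = √(844.295/176.91) = 2.18459.
t = (4.0325 − 6.4959) / 2.18459 = -1.128.
df = n − 2 = 112.
One-sided p ≈ 0.1309, which is ≥ 0.01, so fail to reject H₀.
The data do not give significant evidence that the true slope on weekly study hours is below 6.4959 points per unit.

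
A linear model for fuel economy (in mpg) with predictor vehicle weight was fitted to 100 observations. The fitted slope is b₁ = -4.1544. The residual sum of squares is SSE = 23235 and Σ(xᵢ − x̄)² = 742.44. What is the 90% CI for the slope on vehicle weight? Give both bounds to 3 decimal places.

MSE = SSE/(n − 2) = 23235/98 = 237.092.
SE(b₁) = √(MSE/Sₓₓ) = √(237.092/742.44) = 0.565103.
df = n − 2 = 98.
t* = t_{0.05, 98} = 1.660551.
Margin = t* × SE = 1.660551 × 0.565103 = 0.93838.
CI: -4.1544 ± 0.93838 → (-5.093, -3.216).
With 90% confidence, each one-unit increase in vehicle weight is associated with a change of between -5.093 and -3.216 mpg in fuel economy.

(-5.093, -3.216)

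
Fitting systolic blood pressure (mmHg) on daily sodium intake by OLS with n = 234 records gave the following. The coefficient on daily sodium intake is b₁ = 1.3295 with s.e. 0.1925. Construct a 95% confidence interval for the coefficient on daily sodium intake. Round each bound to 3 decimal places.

df = n − 2 = 234 − 2 = 232.
t* = t_{0.025, 232} = 1.970242.
Margin = t* × SE = 1.970242 × 0.1925 = 0.37927.
CI: 1.3295 ± 0.37927 → (0.950, 1.709).
With 95% confidence, each one-unit increase in daily sodium intake is associated with a change of between 0.950 and 1.709 mmHg in systolic blood pressure.

(0.950, 1.709)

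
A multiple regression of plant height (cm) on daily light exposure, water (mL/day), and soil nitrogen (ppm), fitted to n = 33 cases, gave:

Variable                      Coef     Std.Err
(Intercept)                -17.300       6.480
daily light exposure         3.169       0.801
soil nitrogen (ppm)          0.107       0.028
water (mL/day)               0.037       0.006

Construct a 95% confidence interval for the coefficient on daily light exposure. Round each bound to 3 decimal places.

Read off: b = 3.169, SE = 0.801 for daily light exposure.
df = n − k − 1 = 33 − 3 − 1 = 29.
t* = t_{0.025, 29} = 2.04523.
Margin = t* × SE = 2.04523 × 0.801 = 1.63823.
CI: 3.169 ± 1.63823 → (1.531, 4.807).

(1.531, 4.807)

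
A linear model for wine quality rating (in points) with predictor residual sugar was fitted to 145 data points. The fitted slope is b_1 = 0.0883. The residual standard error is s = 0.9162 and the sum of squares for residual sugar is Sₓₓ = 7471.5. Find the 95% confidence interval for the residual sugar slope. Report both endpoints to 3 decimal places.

SE(b_1) = s/√Sₓₓ = 0.9162/√7471.5 = 0.0105995.
df = n − 2 = 143.
t* = t_{0.025, 143} = 1.976692.
Margin = t* × SE = 1.976692 × 0.0105995 = 0.02095.
CI: 0.0883 ± 0.02095 → (0.067, 0.109).
With 95% confidence, each one-unit increase in residual sugar is associated with a change of between 0.067 and 0.109 points in wine quality rating.

(0.067, 0.109)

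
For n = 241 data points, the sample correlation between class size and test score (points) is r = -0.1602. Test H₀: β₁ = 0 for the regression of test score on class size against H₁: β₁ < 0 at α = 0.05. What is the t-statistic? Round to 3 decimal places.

t = -2.509

t = r·√(n − 2)/√(1 − r²) = -0.1602·√239/√0.974336 = -2.509.
df = n − 2 = 239.
One-sided p ≈ 0.0064, which is < 0.05, so reject H₀.
There is evidence of a linear association between class size and test score.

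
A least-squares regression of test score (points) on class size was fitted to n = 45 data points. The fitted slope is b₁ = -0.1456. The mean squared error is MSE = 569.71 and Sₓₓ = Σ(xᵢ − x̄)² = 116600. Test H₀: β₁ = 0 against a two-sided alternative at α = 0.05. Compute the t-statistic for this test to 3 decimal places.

t = -2.083

SE(b₁) = √(MSE/Sₓₓ) = √(569.71/116600) = 0.0699001.
t = -0.1456 / 0.0699001 = -2.083.
df = n − 2 = 43.
Two-sided p ≈ 0.0432, which is < 0.05, so reject H₀.
There is evidence that class size is associated with test score.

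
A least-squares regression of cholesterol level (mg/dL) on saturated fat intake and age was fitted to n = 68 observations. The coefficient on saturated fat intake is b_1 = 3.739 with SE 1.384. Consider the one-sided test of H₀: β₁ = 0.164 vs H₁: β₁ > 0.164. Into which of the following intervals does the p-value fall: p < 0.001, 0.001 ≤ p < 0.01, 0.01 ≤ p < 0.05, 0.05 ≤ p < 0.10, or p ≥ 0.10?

t = (3.739 − 0.164) / 1.384 = 2.583.
df = n − k − 1 = 68 − 2 − 1 = 65.
One-sided p = P(T_{65} > t) ≈ 0.0060.
So 0.001 ≤ p < 0.01.

0.001 ≤ p < 0.01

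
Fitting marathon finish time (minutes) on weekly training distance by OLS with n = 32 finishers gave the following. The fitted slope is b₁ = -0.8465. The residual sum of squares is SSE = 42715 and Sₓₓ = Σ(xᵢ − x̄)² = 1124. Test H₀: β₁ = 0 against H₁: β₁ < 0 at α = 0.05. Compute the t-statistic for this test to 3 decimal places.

t = -0.752

MSE = SSE/(n − 2) = 42715/30 = 1423.83.
SE(b₁) = √(MSE/Sₓₓ) = √(1423.83/1124) = 1.1255.
t = -0.8465 / 1.1255 = -0.752.
df = n − 2 = 30.
One-sided p ≈ 0.2289, which is ≥ 0.05, so fail to reject H₀.
The data do not give significant evidence that the true slope on weekly training distance is negative.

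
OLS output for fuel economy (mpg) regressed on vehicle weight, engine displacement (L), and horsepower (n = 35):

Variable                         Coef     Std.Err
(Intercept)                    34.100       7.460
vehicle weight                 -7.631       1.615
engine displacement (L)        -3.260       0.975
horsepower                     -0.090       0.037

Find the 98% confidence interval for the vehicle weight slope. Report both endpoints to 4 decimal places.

Read off: b = -7.631, SE = 1.615 for vehicle weight.
df = n − k − 1 = 35 − 3 − 1 = 31.
t* = t_{0.01, 31} = 2.452824.
Margin = t* × SE = 2.452824 × 1.615 = 3.961311.
CI: -7.631 ± 3.961311 → (-11.5923, -3.6697).

(-11.5923, -3.6697)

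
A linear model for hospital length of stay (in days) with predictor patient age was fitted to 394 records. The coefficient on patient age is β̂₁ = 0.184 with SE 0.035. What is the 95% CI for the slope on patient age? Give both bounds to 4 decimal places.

(0.1152, 0.2528)

df = n − 2 = 394 − 2 = 392.
t* = t_{0.025, 392} = 1.966034.
Margin = t* × SE = 1.966034 × 0.035 = 0.068811.
CI: 0.184 ± 0.068811 → (0.1152, 0.2528).
With 95% confidence, each one-unit increase in patient age is associated with a change of between 0.1152 and 0.2528 days in hospital length of stay.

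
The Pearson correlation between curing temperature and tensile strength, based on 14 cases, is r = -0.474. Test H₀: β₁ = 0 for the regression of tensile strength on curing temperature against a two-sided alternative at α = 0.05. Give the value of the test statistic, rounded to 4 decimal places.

t = r·√(n − 2)/√(1 − r²) = -0.474·√12/√0.775324 = -1.8648.
df = n − 2 = 12.
Two-sided p ≈ 0.0868, which is ≥ 0.05, so fail to reject H₀.
The data do not give significant evidence of a linear association between curing temperature and tensile strength.

t = -1.8648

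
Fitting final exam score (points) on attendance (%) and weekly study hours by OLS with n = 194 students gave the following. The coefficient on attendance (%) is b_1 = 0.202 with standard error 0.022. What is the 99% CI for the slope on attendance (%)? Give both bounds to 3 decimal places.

df = n − k − 1 = 194 − 2 − 1 = 191.
t* = t_{0.005, 191} = 2.601814.
Margin = t* × SE = 2.601814 × 0.022 = 0.05724.
CI: 0.202 ± 0.05724 → (0.145, 0.259).
With 99% confidence, each one-unit increase in attendance (%) is associated with a change of between 0.145 and 0.259 points in final exam score, holding the other predictors fixed.

(0.145, 0.259)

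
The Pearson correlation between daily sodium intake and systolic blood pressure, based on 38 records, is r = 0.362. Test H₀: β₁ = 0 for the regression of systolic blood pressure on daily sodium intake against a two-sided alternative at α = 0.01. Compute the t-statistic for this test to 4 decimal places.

t = 2.3300

t = r·√(n − 2)/√(1 − r²) = 0.362·√36/√0.868956 = 2.3300.
df = n − 2 = 36.
Two-sided p ≈ 0.0255, which is ≥ 0.01, so fail to reject H₀.
The data do not give significant evidence of a linear association between daily sodium intake and systolic blood pressure.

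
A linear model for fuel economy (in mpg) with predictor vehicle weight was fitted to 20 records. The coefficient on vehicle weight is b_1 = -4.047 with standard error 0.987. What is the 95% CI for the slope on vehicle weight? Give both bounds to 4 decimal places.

df = n − 2 = 20 − 2 = 18.
t* = t_{0.025, 18} = 2.100922.
Margin = t* × SE = 2.100922 × 0.987 = 2.073610.
CI: -4.047 ± 2.073610 → (-6.1206, -1.9734).
With 95% confidence, each one-unit increase in vehicle weight is associated with a change of between -6.1206 and -1.9734 mpg in fuel economy.

(-6.1206, -1.9734)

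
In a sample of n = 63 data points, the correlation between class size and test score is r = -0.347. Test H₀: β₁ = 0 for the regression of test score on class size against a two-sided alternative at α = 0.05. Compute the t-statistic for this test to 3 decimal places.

t = r·√(n − 2)/√(1 − r²) = -0.347·√61/√0.879591 = -2.890.
df = n − 2 = 61.
Two-sided p ≈ 0.0053, which is < 0.05, so reject H₀.
There is evidence of a linear association between class size and test score.

t = -2.890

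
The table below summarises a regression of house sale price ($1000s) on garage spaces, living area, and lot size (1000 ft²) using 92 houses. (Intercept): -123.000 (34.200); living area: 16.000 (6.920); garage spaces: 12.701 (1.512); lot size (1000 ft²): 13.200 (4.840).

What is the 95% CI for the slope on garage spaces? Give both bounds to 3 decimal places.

(9.696, 15.706)

Read off: b = 12.701, SE = 1.512 for garage spaces.
df = n − k − 1 = 92 − 3 − 1 = 88.
t* = t_{0.025, 88} = 1.98729.
Margin = t* × SE = 1.98729 × 1.512 = 3.00478.
CI: 12.701 ± 3.00478 → (9.696, 15.706).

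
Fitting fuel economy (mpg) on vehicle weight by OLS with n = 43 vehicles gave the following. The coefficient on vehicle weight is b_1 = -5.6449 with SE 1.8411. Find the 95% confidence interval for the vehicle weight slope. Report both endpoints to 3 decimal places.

(-9.363, -1.927)

df = n − 2 = 43 − 2 = 41.
t* = t_{0.025, 41} = 2.019541.
Margin = t* × SE = 2.019541 × 1.8411 = 3.71818.
CI: -5.6449 ± 3.71818 → (-9.363, -1.927).
With 95% confidence, each one-unit increase in vehicle weight is associated with a change of between -9.363 and -1.927 mpg in fuel economy.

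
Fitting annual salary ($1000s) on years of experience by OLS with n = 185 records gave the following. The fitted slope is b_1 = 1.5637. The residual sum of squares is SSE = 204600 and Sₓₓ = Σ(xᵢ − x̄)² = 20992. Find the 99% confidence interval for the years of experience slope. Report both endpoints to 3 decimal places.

(0.963, 2.164)

MSE = SSE/(n − 2) = 204600/183 = 1118.03.
SE(b_1) = √(MSE/Sₓₓ) = √(1118.03/20992) = 0.230781.
df = n − 2 = 183.
t* = t_{0.005, 183} = 2.602961.
Margin = t* × SE = 2.602961 × 0.230781 = 0.60071.
CI: 1.5637 ± 0.60071 → (0.963, 2.164).
With 99% confidence, each one-unit increase in years of experience is associated with a change of between 0.963 and 2.164 $1000s in annual salary.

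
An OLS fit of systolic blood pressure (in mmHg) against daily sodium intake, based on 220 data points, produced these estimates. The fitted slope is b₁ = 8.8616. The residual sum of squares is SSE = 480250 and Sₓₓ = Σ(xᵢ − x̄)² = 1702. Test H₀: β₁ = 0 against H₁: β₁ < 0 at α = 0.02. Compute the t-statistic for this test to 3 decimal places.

MSE = SSE/(n − 2) = 480250/218 = 2202.98.
SE(b₁) = √(MSE/Sₓₓ) = √(2202.98/1702) = 1.13769.
t = 8.8616 / 1.13769 = 7.789.
df = n − 2 = 218.
One-sided p ≈ 1.0000, which is ≥ 0.02, so fail to reject H₀.
The data do not give significant evidence that the true slope on daily sodium intake is negative.

t = 7.789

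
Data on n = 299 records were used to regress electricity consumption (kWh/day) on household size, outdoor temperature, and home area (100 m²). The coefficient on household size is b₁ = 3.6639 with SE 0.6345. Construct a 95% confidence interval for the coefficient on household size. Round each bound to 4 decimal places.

(2.4152, 4.9126)

df = n − k − 1 = 299 − 3 − 1 = 295.
t* = t_{0.025, 295} = 1.968038.
Margin = t* × SE = 1.968038 × 0.6345 = 1.248720.
CI: 3.6639 ± 1.248720 → (2.4152, 4.9126).
With 95% confidence, each one-unit increase in household size is associated with a change of between 2.4152 and 4.9126 kWh/day in electricity consumption, holding the other predictors fixed.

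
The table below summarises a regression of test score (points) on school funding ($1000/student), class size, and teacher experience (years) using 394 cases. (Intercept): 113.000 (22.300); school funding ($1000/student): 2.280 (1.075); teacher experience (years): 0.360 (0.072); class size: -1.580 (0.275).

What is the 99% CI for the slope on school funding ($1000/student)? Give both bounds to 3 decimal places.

(-0.503, 5.063)

Read off: b = 2.280, SE = 1.075 for school funding ($1000/student).
df = n − k − 1 = 394 − 3 − 1 = 390.
t* = t_{0.005, 390} = 2.588494.
Margin = t* × SE = 2.588494 × 1.075 = 2.78263.
CI: 2.280 ± 2.78263 → (-0.503, 5.063).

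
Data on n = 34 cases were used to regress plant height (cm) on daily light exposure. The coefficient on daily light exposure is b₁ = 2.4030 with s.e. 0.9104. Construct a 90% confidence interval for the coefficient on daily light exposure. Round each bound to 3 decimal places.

df = n − 2 = 34 − 2 = 32.
t* = t_{0.05, 32} = 1.693889.
Margin = t* × SE = 1.693889 × 0.9104 = 1.54212.
CI: 2.4030 ± 1.54212 → (0.861, 3.945).
With 90% confidence, each one-unit increase in daily light exposure is associated with a change of between 0.861 and 3.945 cm in plant height.

(0.861, 3.945)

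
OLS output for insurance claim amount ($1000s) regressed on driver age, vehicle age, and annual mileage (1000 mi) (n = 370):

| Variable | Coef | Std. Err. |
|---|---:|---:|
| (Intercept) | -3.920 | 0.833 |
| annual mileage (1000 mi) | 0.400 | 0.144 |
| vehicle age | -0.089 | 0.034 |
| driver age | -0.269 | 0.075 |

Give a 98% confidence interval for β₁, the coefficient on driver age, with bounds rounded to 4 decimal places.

(-0.4442, -0.0938)

Read off: b = -0.269, SE = 0.075 for driver age.
df = n − k − 1 = 370 − 3 − 1 = 366.
t* = t_{0.01, 366} = 2.336579.
Margin = t* × SE = 2.336579 × 0.075 = 0.175243.
CI: -0.269 ± 0.175243 → (-0.4442, -0.0938).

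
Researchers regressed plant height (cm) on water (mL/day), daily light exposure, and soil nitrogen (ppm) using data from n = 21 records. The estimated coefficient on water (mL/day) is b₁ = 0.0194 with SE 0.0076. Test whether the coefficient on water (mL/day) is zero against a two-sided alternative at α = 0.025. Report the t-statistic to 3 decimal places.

t = 2.553

H₀: β₁ = 0 vs H₁: β₁ ≠ 0.
t = (b₁ − β₁⁰)/SE = 0.0194 / 0.0076 = 2.553.
df = n − k − 1 = 21 − 3 − 1 = 17.
Two-sided p ≈ 0.0206, which is < 0.025, so reject H₀.
There is evidence that water (mL/day) is associated with plant height, holding the other predictors fixed.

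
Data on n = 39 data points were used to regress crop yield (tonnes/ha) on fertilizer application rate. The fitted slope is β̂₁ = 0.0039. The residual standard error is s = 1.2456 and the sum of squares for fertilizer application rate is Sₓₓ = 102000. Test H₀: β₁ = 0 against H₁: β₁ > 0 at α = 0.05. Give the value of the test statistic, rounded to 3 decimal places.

SE(β̂₁) = s/√Sₓₓ = 1.2456/√102000 = 0.00390012.
t = 0.0039 / 0.00390012 = 1.000.
df = n − 2 = 37.
One-sided p ≈ 0.1619, which is ≥ 0.05, so fail to reject H₀.
The data do not give significant evidence that the true slope on fertilizer application rate is positive.

t = 1.000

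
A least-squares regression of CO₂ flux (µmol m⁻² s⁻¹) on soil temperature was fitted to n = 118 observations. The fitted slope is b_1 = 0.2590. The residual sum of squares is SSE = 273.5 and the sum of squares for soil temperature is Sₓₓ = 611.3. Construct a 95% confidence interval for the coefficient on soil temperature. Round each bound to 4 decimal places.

(0.1360, 0.3820)

MSE = SSE/(n − 2) = 273.5/116 = 2.35776.
SE(b_1) = √(MSE/Sₓₓ) = √(2.35776/611.3) = 0.0621044.
df = n − 2 = 116.
t* = t_{0.025, 116} = 1.980626.
Margin = t* × SE = 1.980626 × 0.0621044 = 0.123006.
CI: 0.2590 ± 0.123006 → (0.1360, 0.3820).
With 95% confidence, each one-unit increase in soil temperature is associated with a change of between 0.1360 and 0.3820 µmol m⁻² s⁻¹ in CO₂ flux.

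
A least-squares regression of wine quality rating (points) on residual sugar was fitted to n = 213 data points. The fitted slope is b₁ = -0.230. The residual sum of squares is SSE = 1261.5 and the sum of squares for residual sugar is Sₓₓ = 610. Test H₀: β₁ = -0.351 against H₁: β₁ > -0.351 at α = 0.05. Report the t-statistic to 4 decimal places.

MSE = SSE/(n − 2) = 1261.5/211 = 5.97867.
SE(b₁) = √(MSE/Sₓₓ) = √(5.97867/610) = 0.0990005.
t = (-0.230 − (-0.351)) / 0.0990005 = 1.2222.
df = n − 2 = 211.
One-sided p ≈ 0.1115, which is ≥ 0.05, so fail to reject H₀.
The data do not give significant evidence that the true slope on residual sugar exceeds -0.351 points per unit.

t = 1.2222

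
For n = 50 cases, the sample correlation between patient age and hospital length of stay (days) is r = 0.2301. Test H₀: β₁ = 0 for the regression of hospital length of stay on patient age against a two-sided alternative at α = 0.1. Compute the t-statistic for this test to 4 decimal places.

t = r·√(n − 2)/√(1 − r²) = 0.2301·√48/√0.947054 = 1.6381.
df = n − 2 = 48.
Two-sided p ≈ 0.1079, which is ≥ 0.1, so fail to reject H₀.
The data do not give significant evidence of a linear association between patient age and hospital length of stay.

t = 1.6381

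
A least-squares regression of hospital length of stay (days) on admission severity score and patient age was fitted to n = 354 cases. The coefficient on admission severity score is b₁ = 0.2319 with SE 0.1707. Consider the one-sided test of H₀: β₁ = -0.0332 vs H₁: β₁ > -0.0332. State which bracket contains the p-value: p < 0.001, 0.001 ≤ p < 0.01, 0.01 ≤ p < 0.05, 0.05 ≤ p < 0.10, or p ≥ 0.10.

t = (0.2319 − (-0.0332)) / 0.1707 = 1.553.
df = n − k − 1 = 354 − 2 − 1 = 351.
One-sided p = P(T_{351} > t) ≈ 0.0607.
So 0.05 ≤ p < 0.10.

0.05 ≤ p < 0.10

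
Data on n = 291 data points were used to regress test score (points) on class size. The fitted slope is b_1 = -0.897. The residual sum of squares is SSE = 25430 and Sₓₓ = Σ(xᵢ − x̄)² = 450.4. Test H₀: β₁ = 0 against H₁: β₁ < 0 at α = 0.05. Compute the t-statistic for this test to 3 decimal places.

MSE = SSE/(n − 2) = 25430/289 = 87.9931.
SE(b_1) = √(MSE/Sₓₓ) = √(87.9931/450.4) = 0.442003.
t = -0.897 / 0.442003 = -2.029.
df = n − 2 = 289.
One-sided p ≈ 0.0217, which is < 0.05, so reject H₀.
There is evidence that the true slope on class size is negative.

t = -2.029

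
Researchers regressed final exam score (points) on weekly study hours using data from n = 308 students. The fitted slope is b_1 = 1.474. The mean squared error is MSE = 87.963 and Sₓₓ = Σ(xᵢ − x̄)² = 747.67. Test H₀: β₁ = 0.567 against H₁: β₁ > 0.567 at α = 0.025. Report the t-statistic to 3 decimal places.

SE(b_1) = √(MSE/Sₓₓ) = √(87.963/747.67) = 0.343001.
t = (1.474 − 0.567) / 0.343001 = 2.644.
df = n − 2 = 306.
One-sided p ≈ 0.0043, which is < 0.025, so reject H₀.
There is evidence that the true slope on weekly study hours exceeds 0.567 points per unit.

t = 2.644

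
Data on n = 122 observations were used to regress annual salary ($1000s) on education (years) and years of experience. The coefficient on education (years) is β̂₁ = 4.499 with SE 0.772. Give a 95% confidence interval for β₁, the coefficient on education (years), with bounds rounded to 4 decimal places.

df = n − k − 1 = 122 − 2 − 1 = 119.
t* = t_{0.025, 119} = 1.9801.
Margin = t* × SE = 1.9801 × 0.772 = 1.528637.
CI: 4.499 ± 1.528637 → (2.9704, 6.0276).
With 95% confidence, each one-unit increase in education (years) is associated with a change of between 2.9704 and 6.0276 $1000s in annual salary, holding the other predictors fixed.

(2.9704, 6.0276)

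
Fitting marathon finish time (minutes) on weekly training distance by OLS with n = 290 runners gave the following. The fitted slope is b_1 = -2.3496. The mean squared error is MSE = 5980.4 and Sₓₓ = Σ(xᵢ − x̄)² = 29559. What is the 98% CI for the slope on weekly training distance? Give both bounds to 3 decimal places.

(-3.402, -1.297)

SE(b_1) = √(MSE/Sₓₓ) = √(5980.4/29559) = 0.449801.
df = n − 2 = 288.
t* = t_{0.01, 288} = 2.339365.
Margin = t* × SE = 2.339365 × 0.449801 = 1.05225.
CI: -2.3496 ± 1.05225 → (-3.402, -1.297).
With 98% confidence, each one-unit increase in weekly training distance is associated with a change of between -3.402 and -1.297 minutes in marathon finish time.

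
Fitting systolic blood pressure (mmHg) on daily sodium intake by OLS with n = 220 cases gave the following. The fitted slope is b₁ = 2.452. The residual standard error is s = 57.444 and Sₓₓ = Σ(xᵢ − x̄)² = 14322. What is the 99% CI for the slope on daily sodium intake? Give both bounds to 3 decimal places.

SE(b₁) = s/√Sₓₓ = 57.444/√14322 = 0.480002.
df = n − 2 = 218.
t* = t_{0.005, 218} = 2.598569.
Margin = t* × SE = 2.598569 × 0.480002 = 1.24732.
CI: 2.452 ± 1.24732 → (1.205, 3.699).
With 99% confidence, each one-unit increase in daily sodium intake is associated with a change of between 1.205 and 3.699 mmHg in systolic blood pressure.

(1.205, 3.699)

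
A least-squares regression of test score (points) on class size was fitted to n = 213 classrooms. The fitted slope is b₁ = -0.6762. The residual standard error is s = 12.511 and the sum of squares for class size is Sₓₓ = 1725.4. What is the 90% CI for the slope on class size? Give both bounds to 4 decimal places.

SE(b₁) = s/√Sₓₓ = 12.511/√1725.4 = 0.301195.
df = n − 2 = 211.
t* = t_{0.05, 211} = 1.652107.
Margin = t* × SE = 1.652107 × 0.301195 = 0.497606.
CI: -0.6762 ± 0.497606 → (-1.1738, -0.1786).
With 90% confidence, each one-unit increase in class size is associated with a change of between -1.1738 and -0.1786 points in test score.

(-1.1738, -0.1786)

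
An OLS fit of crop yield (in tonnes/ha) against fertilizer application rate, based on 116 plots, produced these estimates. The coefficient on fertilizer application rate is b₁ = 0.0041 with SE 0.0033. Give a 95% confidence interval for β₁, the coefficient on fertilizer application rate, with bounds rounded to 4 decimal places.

df = n − 2 = 116 − 2 = 114.
t* = t_{0.025, 114} = 1.980992.
Margin = t* × SE = 1.980992 × 0.0033 = 0.006537.
CI: 0.0041 ± 0.006537 → (-0.0024, 0.0106).
With 95% confidence, each one-unit increase in fertilizer application rate is associated with a change of between -0.0024 and 0.0106 tonnes/ha in crop yield.

(-0.0024, 0.0106)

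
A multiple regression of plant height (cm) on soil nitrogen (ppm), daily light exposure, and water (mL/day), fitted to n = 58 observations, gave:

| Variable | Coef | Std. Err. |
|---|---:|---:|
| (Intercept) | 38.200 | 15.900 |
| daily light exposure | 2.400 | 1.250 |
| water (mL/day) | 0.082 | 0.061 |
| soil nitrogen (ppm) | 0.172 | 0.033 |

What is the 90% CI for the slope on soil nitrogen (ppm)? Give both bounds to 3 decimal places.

Read off: b = 0.172, SE = 0.033 for soil nitrogen (ppm).
df = n − k − 1 = 58 − 3 − 1 = 54.
t* = t_{0.05, 54} = 1.673565.
Margin = t* × SE = 1.673565 × 0.033 = 0.05523.
CI: 0.172 ± 0.05523 → (0.117, 0.227).

(0.117, 0.227)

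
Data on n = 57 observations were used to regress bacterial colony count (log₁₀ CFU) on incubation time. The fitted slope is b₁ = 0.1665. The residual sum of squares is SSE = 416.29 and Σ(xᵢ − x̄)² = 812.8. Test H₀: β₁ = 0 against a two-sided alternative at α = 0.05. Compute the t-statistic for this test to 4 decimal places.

MSE = SSE/(n − 2) = 416.29/55 = 7.56891.
SE(b₁) = √(MSE/Sₓₓ) = √(7.56891/812.8) = 0.0964994.
t = 0.1665 / 0.0964994 = 1.7254.
df = n − 2 = 55.
Two-sided p ≈ 0.0901, which is ≥ 0.05, so fail to reject H₀.
The data do not give significant evidence of an association between incubation time and bacterial colony count.

t = 1.7254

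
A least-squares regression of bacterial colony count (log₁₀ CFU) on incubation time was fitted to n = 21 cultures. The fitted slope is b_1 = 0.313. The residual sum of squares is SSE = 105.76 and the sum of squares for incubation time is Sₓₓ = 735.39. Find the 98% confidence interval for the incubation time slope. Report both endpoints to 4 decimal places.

(0.0921, 0.5339)

MSE = SSE/(n − 2) = 105.76/19 = 5.56632.
SE(b_1) = √(MSE/Sₓₓ) = √(5.56632/735.39) = 0.0870012.
df = n − 2 = 19.
t* = t_{0.01, 19} = 2.539483.
Margin = t* × SE = 2.539483 × 0.0870012 = 0.220938.
CI: 0.313 ± 0.220938 → (0.0921, 0.5339).
With 98% confidence, each one-unit increase in incubation time is associated with a change of between 0.0921 and 0.5339 log₁₀ CFU in bacterial colony count.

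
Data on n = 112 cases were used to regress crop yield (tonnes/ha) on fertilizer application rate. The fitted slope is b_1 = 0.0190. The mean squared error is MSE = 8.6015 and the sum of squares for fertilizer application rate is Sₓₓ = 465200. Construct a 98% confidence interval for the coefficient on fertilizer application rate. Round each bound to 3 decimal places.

SE(b_1) = √(MSE/Sₓₓ) = √(8.6015/465200) = 0.00429999.
df = n − 2 = 110.
t* = t_{0.01, 110} = 2.360726.
Margin = t* × SE = 2.360726 × 0.00429999 = 0.01015.
CI: 0.0190 ± 0.01015 → (0.009, 0.029).
With 98% confidence, each one-unit increase in fertilizer application rate is associated with a change of between 0.009 and 0.029 tonnes/ha in crop yield.

(0.009, 0.029)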